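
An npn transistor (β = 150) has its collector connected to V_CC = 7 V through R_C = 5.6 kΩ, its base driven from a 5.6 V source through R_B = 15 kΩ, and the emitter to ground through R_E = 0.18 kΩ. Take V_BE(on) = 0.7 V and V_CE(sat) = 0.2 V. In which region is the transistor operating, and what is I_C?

saturation; I_C ≈ 1.2 mA

Assume active: I_B = (5.6 − 0.7)/(15 + 151×0.18) = 0.116 mA, I_C = β·I_B = 17.4 mA.
Then V_CE = 7 − 17.4×5.6 − 17.5×0.18 = -93.7 V < 0.2 V — the active assumption fails.
Re-solve with V_CE = 0.2 V. KCL at the emitter: V_E/R_E = (V_BB−0.7−V_E)/R_B + (V_CC−0.2−V_E)/R_C, giving V_E = 0.266 V.
I_C = (V_CC − 0.2 − V_E)/R_C = (6.8 − 0.266)/5.6 = 1.17 mA.
Check: I_B = (4.9 − 0.266)/15 = 0.309 mA, and β·I_B = 46.3 mA > I_C, confirming saturation.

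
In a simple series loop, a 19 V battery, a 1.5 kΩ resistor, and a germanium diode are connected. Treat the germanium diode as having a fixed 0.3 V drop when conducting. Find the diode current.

KVL around the loop: 19 = V_D + I·R = 0.3 + I × 1.5 kΩ.
So I = (19 − 0.3) / 1.5 kΩ = 18.7 / 1.5 = 12.5 mA.

I ≈ 12 mA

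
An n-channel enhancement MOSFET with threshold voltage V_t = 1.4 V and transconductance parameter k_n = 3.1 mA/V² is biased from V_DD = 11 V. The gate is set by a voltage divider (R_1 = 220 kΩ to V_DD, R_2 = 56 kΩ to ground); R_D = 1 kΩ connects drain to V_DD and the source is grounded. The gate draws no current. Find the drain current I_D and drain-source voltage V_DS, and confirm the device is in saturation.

V_G = V_DD·R_2/(R_1+R_2) = 11×56/276 = 2.23 V. With the source grounded, V_GS = V_G = 2.23 V.
Assume saturation: I_D = (k_n/2)(V_GS − V_t)² = (3.1/2)×(2.23 − 1.4)² = 1.55×0.832² = 1.07 mA.
V_DS = V_DD − I_D·R_D = 11 − 1.07×1 = 9.93 V.
Saturation requires V_DS ≥ V_GS − V_t = 0.832 V; 9.93 ≥ 0.832 ✓.

I_D ≈ 1.1 mA, V_DS ≈ 9.9 V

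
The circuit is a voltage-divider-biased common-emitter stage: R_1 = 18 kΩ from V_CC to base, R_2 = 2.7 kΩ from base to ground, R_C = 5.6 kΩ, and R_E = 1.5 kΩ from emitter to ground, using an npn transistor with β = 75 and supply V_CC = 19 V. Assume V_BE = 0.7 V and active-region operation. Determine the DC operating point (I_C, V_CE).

Thevenize the base divider: V_Th = V_CC·R_2/(R_1+R_2) = 19×2.7/20.7 = 2.48 V, R_Th = R_1‖R_2 = 2.35 kΩ.
Base-emitter loop: V_Th = I_B·R_Th + V_BE + (β+1)I_B·R_E, so I_B = (2.48 − 0.7) / (2.35 + 76×1.5) = 0.0153 mA.
I_C = β·I_B = 75×0.0153 = 1.15 mA, and I_E = (β+1)I_B = 1.16 mA.
V_CE = V_CC − I_C·R_C − I_E·R_E = 19 − 1.15×5.6 − 1.16×1.5 = 10.8 V.
V_CE = 10.8 V > 0.2 V confirms active-region operation.

I_C ≈ 1.1 mA, V_CE ≈ 11 V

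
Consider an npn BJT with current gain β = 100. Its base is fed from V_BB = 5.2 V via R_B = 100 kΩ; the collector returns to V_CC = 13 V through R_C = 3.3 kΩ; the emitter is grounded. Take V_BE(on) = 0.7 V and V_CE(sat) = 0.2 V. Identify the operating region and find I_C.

Assume active: I_B = (5.2 − 0.7)/100 = 0.045 mA, giving I_C = β·I_B = 4.5 mA.
But then V_CE = 13 − 4.5×3.3 = -1.85 V < V_CE(sat) = 0.2 V — impossible in the active region.
So the transistor is saturated. With V_CE = 0.2 V, I_C = (V_CC − 0.2)/R_C = 12.8/3.3 = 3.88 mA.
Check: β·I_B = 4.5 mA > I_C = 3.88 mA, confirming saturation.

saturation; I_C ≈ 3.9 mA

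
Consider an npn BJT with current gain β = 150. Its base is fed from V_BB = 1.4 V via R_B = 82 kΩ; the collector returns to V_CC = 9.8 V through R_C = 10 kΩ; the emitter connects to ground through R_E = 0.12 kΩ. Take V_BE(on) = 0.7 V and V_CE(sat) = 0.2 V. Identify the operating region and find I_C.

saturation; I_C ≈ 0.95 mA

Assume active: I_B = (1.4 − 0.7)/(82 + 151×0.12) = 0.00699 mA, I_C = β·I_B = 1.05 mA.
Then V_CE = 9.8 − 1.05×10 − 1.06×0.12 = -0.814 V < 0.2 V — the active assumption fails.
Re-solve with V_CE = 0.2 V. KCL at the emitter: V_E/R_E = (V_BB−0.7−V_E)/R_B + (V_CC−0.2−V_E)/R_C, giving V_E = 0.115 V.
I_C = (V_CC − 0.2 − V_E)/R_C = (9.6 − 0.115)/10 = 0.949 mA.
Check: I_B = (0.7 − 0.115)/82 = 0.00714 mA, and β·I_B = 1.07 mA > I_C, confirming saturation.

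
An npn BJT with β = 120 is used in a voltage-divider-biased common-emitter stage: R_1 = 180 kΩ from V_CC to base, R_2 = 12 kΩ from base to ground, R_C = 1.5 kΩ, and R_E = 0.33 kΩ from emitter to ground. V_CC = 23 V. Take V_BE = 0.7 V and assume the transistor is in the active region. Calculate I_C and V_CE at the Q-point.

Thevenize the base divider: V_Th = V_CC·R_2/(R_1+R_2) = 23×12/192 = 1.44 V, R_Th = R_1‖R_2 = 11.2 kΩ.
Base-emitter loop: V_Th = I_B·R_Th + V_BE + (β+1)I_B·R_E, so I_B = (1.44 − 0.7) / (11.2 + 121×0.33) = 0.0144 mA.
I_C = β·I_B = 120×0.0144 = 1.73 mA, and I_E = (β+1)I_B = 1.74 mA.
V_CE = V_CC − I_C·R_C − I_E·R_E = 23 − 1.73×1.5 − 1.74×0.33 = 19.8 V.
V_CE = 19.8 V > 0.2 V confirms active-region operation.

I_C ≈ 1.7 mA, V_CE ≈ 20 V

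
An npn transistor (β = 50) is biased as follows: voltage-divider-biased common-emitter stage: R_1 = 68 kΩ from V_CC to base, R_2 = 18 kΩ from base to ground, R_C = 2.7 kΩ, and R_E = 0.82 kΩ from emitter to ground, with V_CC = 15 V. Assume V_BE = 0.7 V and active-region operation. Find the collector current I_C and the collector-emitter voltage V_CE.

I_C ≈ 2.2 mA, V_CE ≈ 7.3 V

Thevenize the base divider: V_Th = V_CC·R_2/(R_1+R_2) = 15×18/86 = 3.14 V, R_Th = R_1‖R_2 = 14.2 kΩ.
Base-emitter loop: V_Th = I_B·R_Th + V_BE + (β+1)I_B·R_E, so I_B = (3.14 − 0.7) / (14.2 + 51×0.82) = 0.0435 mA.
I_C = β·I_B = 50×0.0435 = 2.18 mA, and I_E = (β+1)I_B = 2.22 mA.
V_CE = V_CC − I_C·R_C − I_E·R_E = 15 − 2.18×2.7 − 2.22×0.82 = 7.3 V.
V_CE = 7.3 V > 0.2 V confirms active-region operation.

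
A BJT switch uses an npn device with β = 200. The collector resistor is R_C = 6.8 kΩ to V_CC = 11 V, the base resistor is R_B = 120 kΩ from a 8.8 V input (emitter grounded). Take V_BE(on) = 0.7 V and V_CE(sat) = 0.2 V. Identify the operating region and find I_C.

Assume active: I_B = (8.8 − 0.7)/120 = 0.0675 mA, giving I_C = β·I_B = 13.5 mA.
But then V_CE = 11 − 13.5×6.8 = -80.8 V < V_CE(sat) = 0.2 V — impossible in the active region.
So the transistor is saturated. With V_CE = 0.2 V, I_C = (V_CC − 0.2)/R_C = 10.8/6.8 = 1.59 mA.
Check: β·I_B = 13.5 mA > I_C = 1.59 mA, confirming saturation.

saturation; I_C ≈ 1.6 mA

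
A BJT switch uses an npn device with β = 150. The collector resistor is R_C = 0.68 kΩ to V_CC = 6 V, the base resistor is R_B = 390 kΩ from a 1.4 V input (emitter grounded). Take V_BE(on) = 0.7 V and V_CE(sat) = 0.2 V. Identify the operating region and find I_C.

active; I_C ≈ 0.27 mA

Assume active. Base-emitter loop: I_B = (V_BB − V_BE)/R_B = (1.4 − 0.7)/390 = 0.00179 mA.
I_C = β·I_B = 150×0.00179 = 0.269 mA.
V_CE = V_CC − I_C·R_C = 6 − 0.269×0.68 = 5.82 V > V_CE(sat), so the active-region assumption holds.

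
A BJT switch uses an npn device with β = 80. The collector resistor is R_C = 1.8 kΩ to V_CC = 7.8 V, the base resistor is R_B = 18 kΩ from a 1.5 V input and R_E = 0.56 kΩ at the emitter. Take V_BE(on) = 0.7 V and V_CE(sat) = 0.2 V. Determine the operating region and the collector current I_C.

Assume active. Base-emitter loop: I_B = (V_BB − V_BE)/(R_B + (β+1)R_E) = (1.5 − 0.7)/(18 + 81×0.56) = 0.0126 mA.
I_C = β·I_B = 80×0.0126 = 1.01 mA.
V_CE = V_CC − I_C·R_C − I_E·R_E = 7.8 − 1.01×1.8 − 1.02×0.56 = 5.41 V > V_CE(sat), so the active-region assumption holds.

active; I_C ≈ 1 mA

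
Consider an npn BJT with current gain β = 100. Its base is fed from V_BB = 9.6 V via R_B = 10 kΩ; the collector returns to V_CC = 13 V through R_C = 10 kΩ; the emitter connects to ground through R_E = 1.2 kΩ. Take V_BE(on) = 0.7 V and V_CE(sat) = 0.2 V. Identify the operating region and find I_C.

Assume active: I_B = (9.6 − 0.7)/(10 + 101×1.2) = 0.0678 mA, I_C = β·I_B = 6.78 mA.
Then V_CE = 13 − 6.78×10 − 6.85×1.2 = -63.1 V < 0.2 V — the active assumption fails.
Re-solve with V_CE = 0.2 V. KCL at the emitter: V_E/R_E = (V_BB−0.7−V_E)/R_B + (V_CC−0.2−V_E)/R_C, giving V_E = 2.1 V.
I_C = (V_CC − 0.2 − V_E)/R_C = (12.8 − 2.1)/10 = 1.07 mA.
Check: I_B = (8.9 − 2.1)/10 = 0.68 mA, and β·I_B = 68 mA > I_C, confirming saturation.

saturation; I_C ≈ 1.1 mA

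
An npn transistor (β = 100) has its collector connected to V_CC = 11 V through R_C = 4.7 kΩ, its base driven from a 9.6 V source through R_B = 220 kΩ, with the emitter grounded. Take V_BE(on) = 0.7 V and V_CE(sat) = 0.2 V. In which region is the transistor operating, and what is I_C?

Assume active: I_B = (9.6 − 0.7)/220 = 0.0405 mA, giving I_C = β·I_B = 4.05 mA.
But then V_CE = 11 − 4.05×4.7 = -8.01 V < V_CE(sat) = 0.2 V — impossible in the active region.
So the transistor is saturated. With V_CE = 0.2 V, I_C = (V_CC − 0.2)/R_C = 10.8/4.7 = 2.3 mA.
Check: β·I_B = 4.05 mA > I_C = 2.3 mA, confirming saturation.

saturation; I_C ≈ 2.3 mA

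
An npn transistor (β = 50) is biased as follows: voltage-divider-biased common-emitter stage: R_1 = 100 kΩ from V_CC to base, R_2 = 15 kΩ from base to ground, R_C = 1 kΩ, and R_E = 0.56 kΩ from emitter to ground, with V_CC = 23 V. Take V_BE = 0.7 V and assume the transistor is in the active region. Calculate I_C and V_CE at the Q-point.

I_C ≈ 2.8 mA, V_CE ≈ 19 V

Thevenize the base divider: V_Th = V_CC·R_2/(R_1+R_2) = 23×15/115 = 3 V, R_Th = R_1‖R_2 = 13 kΩ.
Base-emitter loop: V_Th = I_B·R_Th + V_BE + (β+1)I_B·R_E, so I_B = (3 − 0.7) / (13 + 51×0.56) = 0.0553 mA.
I_C = β·I_B = 50×0.0553 = 2.76 mA, and I_E = (β+1)I_B = 2.82 mA.
V_CE = V_CC − I_C·R_C − I_E·R_E = 23 − 2.76×1 − 2.82×0.56 = 18.7 V.
V_CE = 18.7 V > 0.2 V confirms active-region operation.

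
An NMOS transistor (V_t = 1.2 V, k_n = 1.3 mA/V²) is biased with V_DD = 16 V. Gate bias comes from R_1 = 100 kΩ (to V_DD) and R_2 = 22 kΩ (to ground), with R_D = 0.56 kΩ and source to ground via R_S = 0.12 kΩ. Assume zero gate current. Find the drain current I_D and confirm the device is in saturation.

I_D ≈ 1.5 mA

V_G = V_DD·R_2/(R_1+R_2) = 16×22/122 = 2.89 V.
Assume saturation: I_D = (k_n/2)(V_GS − V_t)² with V_GS = V_G − I_D·R_S = 2.89 − 0.12·I_D.
Substituting gives 0.00936·I_D² − 1.26·I_D + 1.85 = 0, with roots I_D = 1.48 or 133 mA.
The root I_D = 133 mA gives V_GS = -13.1 V ≤ V_t, so take I_D = 1.48 mA.
Then V_GS = 2.71 V and V_DS = V_DD − I_D(R_D+R_S) = 16 − 1.48×0.68 = 15 V.
Saturation requires V_DS ≥ V_GS − V_t = 1.51 V; 15 ≥ 1.51 ✓.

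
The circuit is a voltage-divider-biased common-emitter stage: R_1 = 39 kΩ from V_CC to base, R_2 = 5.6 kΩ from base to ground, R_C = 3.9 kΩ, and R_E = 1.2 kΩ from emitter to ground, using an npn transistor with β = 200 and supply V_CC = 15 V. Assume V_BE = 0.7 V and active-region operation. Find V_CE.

V_CE ≈ 10 V

Thevenize the base divider: V_Th = V_CC·R_2/(R_1+R_2) = 15×5.6/44.6 = 1.88 V, R_Th = R_1‖R_2 = 4.9 kΩ.
Base-emitter loop: V_Th = I_B·R_Th + V_BE + (β+1)I_B·R_E, so I_B = (1.88 − 0.7) / (4.9 + 201×1.2) = 0.00481 mA.
I_C = β·I_B = 200×0.00481 = 0.962 mA, and I_E = (β+1)I_B = 0.967 mA.
V_CE = V_CC − I_C·R_C − I_E·R_E = 15 − 0.962×3.9 − 0.967×1.2 = 10.1 V.
V_CE = 10.1 V > 0.2 V confirms active-region operation.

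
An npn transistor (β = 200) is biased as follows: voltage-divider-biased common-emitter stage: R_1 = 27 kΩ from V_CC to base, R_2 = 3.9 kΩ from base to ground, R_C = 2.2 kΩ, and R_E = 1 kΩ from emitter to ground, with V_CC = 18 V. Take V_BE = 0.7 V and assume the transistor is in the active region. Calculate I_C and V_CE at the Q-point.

Thevenize the base divider: V_Th = V_CC·R_2/(R_1+R_2) = 18×3.9/30.9 = 2.27 V, R_Th = R_1‖R_2 = 3.41 kΩ.
Base-emitter loop: V_Th = I_B·R_Th + V_BE + (β+1)I_B·R_E, so I_B = (2.27 − 0.7) / (3.41 + 201×1) = 0.00769 mA.
I_C = β·I_B = 200×0.00769 = 1.54 mA, and I_E = (β+1)I_B = 1.55 mA.
V_CE = V_CC − I_C·R_C − I_E·R_E = 18 − 1.54×2.2 − 1.55×1 = 13.1 V.
V_CE = 13.1 V > 0.2 V confirms active-region operation.

I_C ≈ 1.5 mA, V_CE ≈ 13 V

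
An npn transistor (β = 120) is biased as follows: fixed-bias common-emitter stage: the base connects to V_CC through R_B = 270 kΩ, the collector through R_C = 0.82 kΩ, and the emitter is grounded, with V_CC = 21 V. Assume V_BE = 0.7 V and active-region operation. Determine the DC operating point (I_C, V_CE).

Base loop: V_CC = I_B·R_B + V_BE, so I_B = (21 − 0.7)/270 kΩ = 0.0752 mA.
In the active region I_C = β·I_B = 120 × 0.0752 = 9.02 mA.
Collector loop: V_CE = V_CC − I_C·R_C = 21 − 9.02×0.82 = 13.6 V.
Since V_CE = 13.6 V > V_CE(sat) ≈ 0.2 V, the transistor is in the active region as assumed.

I_C ≈ 9 mA, V_CE ≈ 14 V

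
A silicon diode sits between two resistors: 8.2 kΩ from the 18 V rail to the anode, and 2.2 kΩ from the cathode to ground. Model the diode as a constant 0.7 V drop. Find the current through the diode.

I ≈ 1.7 mA

The two resistors are in series with the diode, so KVL gives 18 = I·8.2 + 0.7 + I·2.2.
I = (18 − 0.7) / (8.2 + 2.2) kΩ = 17.3 / 10.4 = 1.66 mA.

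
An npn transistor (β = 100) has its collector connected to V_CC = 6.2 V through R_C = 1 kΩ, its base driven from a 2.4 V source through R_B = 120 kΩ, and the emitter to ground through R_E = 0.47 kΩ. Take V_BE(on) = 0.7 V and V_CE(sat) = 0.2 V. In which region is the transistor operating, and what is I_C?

active; I_C ≈ 1 mA

Assume active. Base-emitter loop: I_B = (V_BB − V_BE)/(R_B + (β+1)R_E) = (2.4 − 0.7)/(120 + 101×0.47) = 0.0102 mA.
I_C = β·I_B = 100×0.0102 = 1.02 mA.
V_CE = V_CC − I_C·R_C − I_E·R_E = 6.2 − 1.02×1 − 1.03×0.47 = 4.7 V > V_CE(sat), so the active-region assumption holds.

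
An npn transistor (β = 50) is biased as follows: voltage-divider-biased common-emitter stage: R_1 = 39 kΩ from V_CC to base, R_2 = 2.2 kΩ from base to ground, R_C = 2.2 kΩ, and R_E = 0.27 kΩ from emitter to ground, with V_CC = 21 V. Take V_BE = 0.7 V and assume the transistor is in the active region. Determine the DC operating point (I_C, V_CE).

Thevenize the base divider: V_Th = V_CC·R_2/(R_1+R_2) = 21×2.2/41.2 = 1.12 V, R_Th = R_1‖R_2 = 2.08 kΩ.
Base-emitter loop: V_Th = I_B·R_Th + V_BE + (β+1)I_B·R_E, so I_B = (1.12 − 0.7) / (2.08 + 51×0.27) = 0.0266 mA.
I_C = β·I_B = 50×0.0266 = 1.33 mA, and I_E = (β+1)I_B = 1.36 mA.
V_CE = V_CC − I_C·R_C − I_E·R_E = 21 − 1.33×2.2 − 1.36×0.27 = 17.7 V.
V_CE = 17.7 V > 0.2 V confirms active-region operation.

I_C ≈ 1.3 mA, V_CE ≈ 18 V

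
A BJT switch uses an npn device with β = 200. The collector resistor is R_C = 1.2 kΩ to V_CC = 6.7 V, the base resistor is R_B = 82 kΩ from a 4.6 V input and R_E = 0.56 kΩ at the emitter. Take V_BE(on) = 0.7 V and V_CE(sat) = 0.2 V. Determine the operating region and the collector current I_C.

saturation; I_C ≈ 3.7 mA

Assume active: I_B = (4.6 − 0.7)/(82 + 201×0.56) = 0.02 mA, I_C = β·I_B = 4.01 mA.
Then V_CE = 6.7 − 4.01×1.2 − 4.03×0.56 = -0.367 V < 0.2 V — the active assumption fails.
Re-solve with V_CE = 0.2 V. KCL at the emitter: V_E/R_E = (V_BB−0.7−V_E)/R_B + (V_CC−0.2−V_E)/R_C, giving V_E = 2.08 V.
I_C = (V_CC − 0.2 − V_E)/R_C = (6.5 − 2.08)/1.2 = 3.69 mA.
Check: I_B = (3.9 − 2.08)/82 = 0.0222 mA, and β·I_B = 4.45 mA > I_C, confirming saturation.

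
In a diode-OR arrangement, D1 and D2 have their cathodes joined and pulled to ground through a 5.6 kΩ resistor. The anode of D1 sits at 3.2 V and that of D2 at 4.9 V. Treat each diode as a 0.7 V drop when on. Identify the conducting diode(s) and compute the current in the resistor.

Assume both conduct. Then node N would need to be at both 3.2−0.7 = 2.5 V and 4.9−0.7 = 4.2 V, which is impossible.
Assume only D2 conducts: V_N = 4.9 − 0.7 = 4.2 V, so I_R = 4.2/5.6 = 0.75 mA.
Check D1: its anode-to-cathode voltage is 3.2 − 4.2 = -1 V < 0.7 V, so it is off. The assumption is consistent.

Only D2 conducts; I_R ≈ 0.75 mA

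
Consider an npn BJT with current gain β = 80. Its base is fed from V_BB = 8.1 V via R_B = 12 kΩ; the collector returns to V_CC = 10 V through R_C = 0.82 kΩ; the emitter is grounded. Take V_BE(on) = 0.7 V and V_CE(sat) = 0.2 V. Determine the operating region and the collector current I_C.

Assume active: I_B = (8.1 − 0.7)/12 = 0.617 mA, giving I_C = β·I_B = 49.3 mA.
But then V_CE = 10 − 49.3×0.82 = -30.5 V < V_CE(sat) = 0.2 V — impossible in the active region.
So the transistor is saturated. With V_CE = 0.2 V, I_C = (V_CC − 0.2)/R_C = 9.8/0.82 = 12 mA.
Check: β·I_B = 49.3 mA > I_C = 12 mA, confirming saturation.

saturation; I_C ≈ 12 mA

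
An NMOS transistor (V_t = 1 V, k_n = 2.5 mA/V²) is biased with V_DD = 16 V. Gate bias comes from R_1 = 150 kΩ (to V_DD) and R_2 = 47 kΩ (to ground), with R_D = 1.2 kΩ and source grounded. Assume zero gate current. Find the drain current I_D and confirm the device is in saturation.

V_G = V_DD·R_2/(R_1+R_2) = 16×47/197 = 3.82 V. With the source grounded, V_GS = V_G = 3.82 V.
Assume saturation: I_D = (k_n/2)(V_GS − V_t)² = (2.5/2)×(3.82 − 1)² = 1.25×2.82² = 9.92 mA.
V_DS = V_DD − I_D·R_D = 16 − 9.92×1.2 = 4.09 V.
Saturation requires V_DS ≥ V_GS − V_t = 2.82 V; 4.09 ≥ 2.82 ✓.

I_D ≈ 9.9 mA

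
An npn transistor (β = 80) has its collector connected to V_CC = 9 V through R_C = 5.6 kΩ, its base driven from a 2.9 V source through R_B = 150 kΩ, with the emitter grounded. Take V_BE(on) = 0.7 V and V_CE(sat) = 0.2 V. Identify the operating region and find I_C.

active; I_C ≈ 1.2 mA

Assume active. Base-emitter loop: I_B = (V_BB − V_BE)/R_B = (2.9 − 0.7)/150 = 0.0147 mA.
I_C = β·I_B = 80×0.0147 = 1.17 mA.
V_CE = V_CC − I_C·R_C = 9 − 1.17×5.6 = 2.43 V > V_CE(sat), so the active-region assumption holds.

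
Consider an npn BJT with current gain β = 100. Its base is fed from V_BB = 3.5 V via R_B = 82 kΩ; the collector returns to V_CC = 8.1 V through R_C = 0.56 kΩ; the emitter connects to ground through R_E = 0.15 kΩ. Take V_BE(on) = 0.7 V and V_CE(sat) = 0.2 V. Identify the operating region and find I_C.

Assume active. Base-emitter loop: I_B = (V_BB − V_BE)/(R_B + (β+1)R_E) = (3.5 − 0.7)/(82 + 101×0.15) = 0.0288 mA.
I_C = β·I_B = 100×0.0288 = 2.88 mA.
V_CE = V_CC − I_C·R_C − I_E·R_E = 8.1 − 2.88×0.56 − 2.91×0.15 = 6.05 V > V_CE(sat), so the active-region assumption holds.

active; I_C ≈ 2.9 mA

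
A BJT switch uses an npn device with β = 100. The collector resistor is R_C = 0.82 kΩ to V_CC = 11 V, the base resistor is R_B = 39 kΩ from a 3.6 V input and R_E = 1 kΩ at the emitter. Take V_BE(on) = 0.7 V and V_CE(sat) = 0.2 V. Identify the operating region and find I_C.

Assume active. Base-emitter loop: I_B = (V_BB − V_BE)/(R_B + (β+1)R_E) = (3.6 − 0.7)/(39 + 101×1) = 0.0207 mA.
I_C = β·I_B = 100×0.0207 = 2.07 mA.
V_CE = V_CC − I_C·R_C − I_E·R_E = 11 − 2.07×0.82 − 2.09×1 = 7.21 V > V_CE(sat), so the active-region assumption holds.

active; I_C ≈ 2.1 mA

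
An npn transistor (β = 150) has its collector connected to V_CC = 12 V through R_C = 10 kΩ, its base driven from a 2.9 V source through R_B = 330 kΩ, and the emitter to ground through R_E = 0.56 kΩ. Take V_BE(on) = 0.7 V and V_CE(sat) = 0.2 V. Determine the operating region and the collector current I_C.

Assume active. Base-emitter loop: I_B = (V_BB − V_BE)/(R_B + (β+1)R_E) = (2.9 − 0.7)/(330 + 151×0.56) = 0.00531 mA.
I_C = β·I_B = 150×0.00531 = 0.796 mA.
V_CE = V_CC − I_C·R_C − I_E·R_E = 12 − 0.796×10 − 0.801×0.56 = 3.59 V > V_CE(sat), so the active-region assumption holds.

active; I_C ≈ 0.8 mA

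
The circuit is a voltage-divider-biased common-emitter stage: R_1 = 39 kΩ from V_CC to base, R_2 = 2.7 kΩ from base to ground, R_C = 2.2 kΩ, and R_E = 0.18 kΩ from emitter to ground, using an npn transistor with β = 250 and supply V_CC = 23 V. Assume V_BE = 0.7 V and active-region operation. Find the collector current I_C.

I_C ≈ 4.1 mA

Thevenize the base divider: V_Th = V_CC·R_2/(R_1+R_2) = 23×2.7/41.7 = 1.49 V, R_Th = R_1‖R_2 = 2.53 kΩ.
Base-emitter loop: V_Th = I_B·R_Th + V_BE + (β+1)I_B·R_E, so I_B = (1.49 − 0.7) / (2.53 + 251×0.18) = 0.0165 mA.
I_C = β·I_B = 250×0.0165 = 4.14 mA, and I_E = (β+1)I_B = 4.15 mA.
V_CE = V_CC − I_C·R_C − I_E·R_E = 23 − 4.14×2.2 − 4.15×0.18 = 13.2 V.
V_CE = 13.2 V > 0.2 V confirms active-region operation.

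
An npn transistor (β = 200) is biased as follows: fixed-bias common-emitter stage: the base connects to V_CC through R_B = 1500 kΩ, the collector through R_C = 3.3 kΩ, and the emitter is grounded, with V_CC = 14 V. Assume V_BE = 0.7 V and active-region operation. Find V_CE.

Base loop: V_CC = I_B·R_B + V_BE, so I_B = (14 − 0.7)/1500 kΩ = 0.00887 mA.
In the active region I_C = β·I_B = 200 × 0.00887 = 1.77 mA.
Collector loop: V_CE = V_CC − I_C·R_C = 14 − 1.77×3.3 = 8.15 V.
Since V_CE = 8.15 V > V_CE(sat) ≈ 0.2 V, the transistor is in the active region as assumed.

V_CE ≈ 8.1 V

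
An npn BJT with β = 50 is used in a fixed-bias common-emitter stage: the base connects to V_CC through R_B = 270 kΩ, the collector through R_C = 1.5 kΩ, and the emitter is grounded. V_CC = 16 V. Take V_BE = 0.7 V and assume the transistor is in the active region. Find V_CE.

Base loop: V_CC = I_B·R_B + V_BE, so I_B = (16 − 0.7)/270 kΩ = 0.0567 mA.
In the active region I_C = β·I_B = 50 × 0.0567 = 2.83 mA.
Collector loop: V_CE = V_CC − I_C·R_C = 16 − 2.83×1.5 = 11.8 V.
Since V_CE = 11.8 V > V_CE(sat) ≈ 0.2 V, the transistor is in the active region as assumed.

V_CE ≈ 12 V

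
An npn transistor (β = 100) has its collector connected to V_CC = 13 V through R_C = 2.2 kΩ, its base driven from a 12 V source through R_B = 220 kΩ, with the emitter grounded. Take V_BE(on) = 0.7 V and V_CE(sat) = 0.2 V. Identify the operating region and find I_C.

Assume active. Base-emitter loop: I_B = (V_BB − V_BE)/R_B = (12 − 0.7)/220 = 0.0514 mA.
I_C = β·I_B = 100×0.0514 = 5.14 mA.
V_CE = V_CC − I_C·R_C = 13 − 5.14×2.2 = 1.7 V > V_CE(sat), so the active-region assumption holds.

active; I_C ≈ 5.1 mA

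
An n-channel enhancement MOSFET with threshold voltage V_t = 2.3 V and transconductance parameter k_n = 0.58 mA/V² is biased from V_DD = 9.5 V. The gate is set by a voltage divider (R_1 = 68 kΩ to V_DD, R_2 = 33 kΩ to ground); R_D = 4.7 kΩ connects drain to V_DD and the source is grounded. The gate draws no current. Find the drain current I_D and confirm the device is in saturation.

I_D ≈ 0.19 mA

V_G = V_DD·R_2/(R_1+R_2) = 9.5×33/101 = 3.1 V. With the source grounded, V_GS = V_G = 3.1 V.
Assume saturation: I_D = (k_n/2)(V_GS − V_t)² = (0.58/2)×(3.1 − 2.3)² = 0.29×0.804² = 0.187 mA.
V_DS = V_DD − I_D·R_D = 9.5 − 0.187×4.7 = 8.62 V.
Saturation requires V_DS ≥ V_GS − V_t = 0.804 V; 8.62 ≥ 0.804 ✓.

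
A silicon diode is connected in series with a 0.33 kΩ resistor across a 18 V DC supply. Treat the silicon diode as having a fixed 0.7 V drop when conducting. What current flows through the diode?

I ≈ 52 mA

KVL around the loop: 18 = V_D + I·R = 0.7 + I × 0.33 kΩ.
So I = (18 − 0.7) / 0.33 kΩ = 17.3 / 0.33 = 52.4 mA.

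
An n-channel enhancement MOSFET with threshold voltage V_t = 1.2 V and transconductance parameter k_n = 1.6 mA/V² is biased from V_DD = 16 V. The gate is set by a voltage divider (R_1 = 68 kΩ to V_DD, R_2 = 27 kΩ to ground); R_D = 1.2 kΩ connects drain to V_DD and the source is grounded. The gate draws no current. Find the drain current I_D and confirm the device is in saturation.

V_G = V_DD·R_2/(R_1+R_2) = 16×27/95 = 4.55 V. With the source grounded, V_GS = V_G = 4.55 V.
Assume saturation: I_D = (k_n/2)(V_GS − V_t)² = (1.6/2)×(4.55 − 1.2)² = 0.8×3.35² = 8.96 mA.
V_DS = V_DD − I_D·R_D = 16 − 8.96×1.2 = 5.24 V.
Saturation requires V_DS ≥ V_GS − V_t = 3.35 V; 5.24 ≥ 3.35 ✓.

I_D ≈ 9 mA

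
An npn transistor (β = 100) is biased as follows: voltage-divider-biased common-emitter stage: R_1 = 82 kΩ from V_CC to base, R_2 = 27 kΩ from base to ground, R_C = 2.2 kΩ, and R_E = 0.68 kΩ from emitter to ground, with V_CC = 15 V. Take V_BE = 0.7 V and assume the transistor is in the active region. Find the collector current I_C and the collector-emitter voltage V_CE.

I_C ≈ 3.4 mA, V_CE ≈ 5.2 V

Thevenize the base divider: V_Th = V_CC·R_2/(R_1+R_2) = 15×27/109 = 3.72 V, R_Th = R_1‖R_2 = 20.3 kΩ.
Base-emitter loop: V_Th = I_B·R_Th + V_BE + (β+1)I_B·R_E, so I_B = (3.72 − 0.7) / (20.3 + 101×0.68) = 0.0339 mA.
I_C = β·I_B = 100×0.0339 = 3.39 mA, and I_E = (β+1)I_B = 3.42 mA.
V_CE = V_CC − I_C·R_C − I_E·R_E = 15 − 3.39×2.2 − 3.42×0.68 = 5.22 V.
V_CE = 5.22 V > 0.2 V confirms active-region operation.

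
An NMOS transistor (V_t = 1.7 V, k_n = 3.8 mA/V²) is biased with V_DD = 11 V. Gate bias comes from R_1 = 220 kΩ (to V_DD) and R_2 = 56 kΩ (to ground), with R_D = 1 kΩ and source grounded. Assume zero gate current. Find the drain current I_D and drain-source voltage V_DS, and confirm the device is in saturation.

I_D ≈ 0.54 mA, V_DS ≈ 10 V

V_G = V_DD·R_2/(R_1+R_2) = 11×56/276 = 2.23 V. With the source grounded, V_GS = V_G = 2.23 V.
Assume saturation: I_D = (k_n/2)(V_GS − V_t)² = (3.8/2)×(2.23 − 1.7)² = 1.9×0.532² = 0.538 mA.
V_DS = V_DD − I_D·R_D = 11 − 0.538×1 = 10.5 V.
Saturation requires V_DS ≥ V_GS − V_t = 0.532 V; 10.5 ≥ 0.532 ✓.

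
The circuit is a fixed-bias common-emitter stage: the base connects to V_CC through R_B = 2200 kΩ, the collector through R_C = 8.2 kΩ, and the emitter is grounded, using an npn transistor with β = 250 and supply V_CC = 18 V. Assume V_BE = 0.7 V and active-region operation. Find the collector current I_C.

Base loop: V_CC = I_B·R_B + V_BE, so I_B = (18 − 0.7)/2200 kΩ = 0.00786 mA.
In the active region I_C = β·I_B = 250 × 0.00786 = 1.97 mA.
Collector loop: V_CE = V_CC − I_C·R_C = 18 − 1.97×8.2 = 1.88 V.
Since V_CE = 1.88 V > V_CE(sat) ≈ 0.2 V, the transistor is in the active region as assumed.

I_C ≈ 2 mA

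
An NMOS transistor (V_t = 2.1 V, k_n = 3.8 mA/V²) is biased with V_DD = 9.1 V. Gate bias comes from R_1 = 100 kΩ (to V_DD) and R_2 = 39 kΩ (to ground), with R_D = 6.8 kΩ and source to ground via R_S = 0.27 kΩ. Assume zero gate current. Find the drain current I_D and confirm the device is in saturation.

V_G = V_DD·R_2/(R_1+R_2) = 9.1×39/139 = 2.55 V.
Assume saturation: I_D = (k_n/2)(V_GS − V_t)² with V_GS = V_G − I_D·R_S = 2.55 − 0.27·I_D.
Substituting gives 0.139·I_D² − 1.47·I_D + 0.39 = 0, with roots I_D = 0.273 or 10.3 mA.
The root I_D = 10.3 mA gives V_GS = -0.229 V ≤ V_t, so take I_D = 0.273 mA.
Then V_GS = 2.48 V and V_DS = V_DD − I_D(R_D+R_S) = 9.1 − 0.273×7.07 = 7.17 V.
Saturation requires V_DS ≥ V_GS − V_t = 0.379 V; 7.17 ≥ 0.379 ✓.

I_D ≈ 0.27 mA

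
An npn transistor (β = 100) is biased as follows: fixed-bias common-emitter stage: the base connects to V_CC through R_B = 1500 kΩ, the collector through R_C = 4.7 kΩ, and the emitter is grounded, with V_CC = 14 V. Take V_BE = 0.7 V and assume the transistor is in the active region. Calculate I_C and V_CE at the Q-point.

Base loop: V_CC = I_B·R_B + V_BE, so I_B = (14 − 0.7)/1500 kΩ = 0.00887 mA.
In the active region I_C = β·I_B = 100 × 0.00887 = 0.887 mA.
Collector loop: V_CE = V_CC − I_C·R_C = 14 − 0.887×4.7 = 9.83 V.
Since V_CE = 9.83 V > V_CE(sat) ≈ 0.2 V, the transistor is in the active region as assumed.

I_C ≈ 0.89 mA, V_CE ≈ 9.8 V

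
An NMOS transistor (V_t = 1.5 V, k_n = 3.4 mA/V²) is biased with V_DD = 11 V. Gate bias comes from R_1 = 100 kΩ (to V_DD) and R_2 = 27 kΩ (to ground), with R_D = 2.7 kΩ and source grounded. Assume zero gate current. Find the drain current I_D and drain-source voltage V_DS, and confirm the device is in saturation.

V_G = V_DD·R_2/(R_1+R_2) = 11×27/127 = 2.34 V. With the source grounded, V_GS = V_G = 2.34 V.
Assume saturation: I_D = (k_n/2)(V_GS − V_t)² = (3.4/2)×(2.34 − 1.5)² = 1.7×0.839² = 1.2 mA.
V_DS = V_DD − I_D·R_D = 11 − 1.2×2.7 = 7.77 V.
Saturation requires V_DS ≥ V_GS − V_t = 0.839 V; 7.77 ≥ 0.839 ✓.

I_D ≈ 1.2 mA, V_DS ≈ 7.8 V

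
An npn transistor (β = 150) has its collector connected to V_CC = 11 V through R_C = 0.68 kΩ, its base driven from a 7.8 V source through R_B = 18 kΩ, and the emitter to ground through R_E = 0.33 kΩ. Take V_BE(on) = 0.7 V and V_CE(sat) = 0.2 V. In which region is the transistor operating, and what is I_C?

Assume active: I_B = (7.8 − 0.7)/(18 + 151×0.33) = 0.105 mA, I_C = β·I_B = 15.7 mA.
Then V_CE = 11 − 15.7×0.68 − 15.8×0.33 = -4.89 V < 0.2 V — the active assumption fails.
Re-solve with V_CE = 0.2 V. KCL at the emitter: V_E/R_E = (V_BB−0.7−V_E)/R_B + (V_CC−0.2−V_E)/R_C, giving V_E = 3.57 V.
I_C = (V_CC − 0.2 − V_E)/R_C = (10.8 − 3.57)/0.68 = 10.6 mA.
Check: I_B = (7.1 − 3.57)/18 = 0.196 mA, and β·I_B = 29.4 mA > I_C, confirming saturation.

saturation; I_C ≈ 11 mA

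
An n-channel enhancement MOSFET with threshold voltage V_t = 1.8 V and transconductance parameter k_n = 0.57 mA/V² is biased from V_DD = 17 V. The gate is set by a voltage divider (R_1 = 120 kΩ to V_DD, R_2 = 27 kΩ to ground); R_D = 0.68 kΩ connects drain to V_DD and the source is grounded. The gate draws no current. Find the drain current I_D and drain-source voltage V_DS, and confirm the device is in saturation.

I_D ≈ 0.5 mA, V_DS ≈ 17 V

V_G = V_DD·R_2/(R_1+R_2) = 17×27/147 = 3.12 V. With the source grounded, V_GS = V_G = 3.12 V.
Assume saturation: I_D = (k_n/2)(V_GS − V_t)² = (0.57/2)×(3.12 − 1.8)² = 0.285×1.32² = 0.498 mA.
V_DS = V_DD − I_D·R_D = 17 − 0.498×0.68 = 16.7 V.
Saturation requires V_DS ≥ V_GS − V_t = 1.32 V; 16.7 ≥ 1.32 ✓.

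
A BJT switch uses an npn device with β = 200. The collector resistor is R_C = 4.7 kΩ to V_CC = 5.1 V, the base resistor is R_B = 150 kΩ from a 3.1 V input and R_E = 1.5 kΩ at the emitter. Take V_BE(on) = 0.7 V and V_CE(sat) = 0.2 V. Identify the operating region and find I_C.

Assume active: I_B = (3.1 − 0.7)/(150 + 201×1.5) = 0.00532 mA, I_C = β·I_B = 1.06 mA.
Then V_CE = 5.1 − 1.06×4.7 − 1.07×1.5 = -1.5 V < 0.2 V — the active assumption fails.
Re-solve with V_CE = 0.2 V. KCL at the emitter: V_E/R_E = (V_BB−0.7−V_E)/R_B + (V_CC−0.2−V_E)/R_C, giving V_E = 1.19 V.
I_C = (V_CC − 0.2 − V_E)/R_C = (4.9 − 1.19)/4.7 = 0.788 mA.
Check: I_B = (2.4 − 1.19)/150 = 0.00804 mA, and β·I_B = 1.61 mA > I_C, confirming saturation.

saturation; I_C ≈ 0.79 mA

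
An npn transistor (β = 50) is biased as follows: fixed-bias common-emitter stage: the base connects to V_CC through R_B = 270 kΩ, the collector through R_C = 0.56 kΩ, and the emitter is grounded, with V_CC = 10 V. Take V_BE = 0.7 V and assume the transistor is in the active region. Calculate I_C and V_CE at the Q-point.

I_C ≈ 1.7 mA, V_CE ≈ 9 V

Base loop: V_CC = I_B·R_B + V_BE, so I_B = (10 − 0.7)/270 kΩ = 0.0344 mA.
In the active region I_C = β·I_B = 50 × 0.0344 = 1.72 mA.
Collector loop: V_CE = V_CC − I_C·R_C = 10 − 1.72×0.56 = 9.04 V.
Since V_CE = 9.04 V > V_CE(sat) ≈ 0.2 V, the transistor is in the active region as assumed.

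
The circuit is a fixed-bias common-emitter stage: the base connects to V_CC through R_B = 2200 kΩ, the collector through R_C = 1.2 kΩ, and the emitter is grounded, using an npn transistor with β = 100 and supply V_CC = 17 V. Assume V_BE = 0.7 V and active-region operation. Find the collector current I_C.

I_C ≈ 0.74 mA

Base loop: V_CC = I_B·R_B + V_BE, so I_B = (17 − 0.7)/2200 kΩ = 0.00741 mA.
In the active region I_C = β·I_B = 100 × 0.00741 = 0.741 mA.
Collector loop: V_CE = V_CC − I_C·R_C = 17 − 0.741×1.2 = 16.1 V.
Since V_CE = 16.1 V > V_CE(sat) ≈ 0.2 V, the transistor is in the active region as assumed.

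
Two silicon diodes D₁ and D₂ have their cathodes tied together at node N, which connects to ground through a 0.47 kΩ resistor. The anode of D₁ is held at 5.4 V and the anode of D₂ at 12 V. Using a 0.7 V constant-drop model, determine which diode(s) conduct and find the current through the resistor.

Only D₂ conducts; I_R ≈ 24 mA

Assume both conduct. Then node N would need to be at both 5.4−0.7 = 4.7 V and 12−0.7 = 11.3 V, which is impossible.
Assume only D₂ conducts: V_N = 12 − 0.7 = 11.3 V, so I_R = 11.3/0.47 = 24 mA.
Check D₁: its anode-to-cathode voltage is 5.4 − 11.3 = -5.9 V < 0.7 V, so it is off. The assumption is consistent.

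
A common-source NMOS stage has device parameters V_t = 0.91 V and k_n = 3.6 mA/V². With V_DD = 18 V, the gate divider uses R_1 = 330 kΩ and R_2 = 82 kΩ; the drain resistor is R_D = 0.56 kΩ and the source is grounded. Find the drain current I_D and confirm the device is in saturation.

I_D ≈ 13 mA

V_G = V_DD·R_2/(R_1+R_2) = 18×82/412 = 3.58 V. With the source grounded, V_GS = V_G = 3.58 V.
Assume saturation: I_D = (k_n/2)(V_GS − V_t)² = (3.6/2)×(3.58 − 0.91)² = 1.8×2.67² = 12.9 mA.
V_DS = V_DD − I_D·R_D = 18 − 12.9×0.56 = 10.8 V.
Saturation requires V_DS ≥ V_GS − V_t = 2.67 V; 10.8 ≥ 2.67 ✓.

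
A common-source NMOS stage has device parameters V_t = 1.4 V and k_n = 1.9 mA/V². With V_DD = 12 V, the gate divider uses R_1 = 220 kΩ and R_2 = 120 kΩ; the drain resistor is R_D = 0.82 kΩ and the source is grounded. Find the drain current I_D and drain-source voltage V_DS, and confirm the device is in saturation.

I_D ≈ 7.6 mA, V_DS ≈ 5.7 V

V_G = V_DD·R_2/(R_1+R_2) = 12×120/340 = 4.24 V. With the source grounded, V_GS = V_G = 4.24 V.
Assume saturation: I_D = (k_n/2)(V_GS − V_t)² = (1.9/2)×(4.24 − 1.4)² = 0.95×2.84² = 7.64 mA.
V_DS = V_DD − I_D·R_D = 12 − 7.64×0.82 = 5.74 V.
Saturation requires V_DS ≥ V_GS − V_t = 2.84 V; 5.74 ≥ 2.84 ✓.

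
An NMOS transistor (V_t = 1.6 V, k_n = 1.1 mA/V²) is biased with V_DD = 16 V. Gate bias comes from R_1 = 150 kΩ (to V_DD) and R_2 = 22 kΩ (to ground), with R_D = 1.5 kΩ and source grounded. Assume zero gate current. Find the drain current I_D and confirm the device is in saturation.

V_G = V_DD·R_2/(R_1+R_2) = 16×22/172 = 2.05 V. With the source grounded, V_GS = V_G = 2.05 V.
Assume saturation: I_D = (k_n/2)(V_GS − V_t)² = (1.1/2)×(2.05 − 1.6)² = 0.55×0.447² = 0.11 mA.
V_DS = V_DD − I_D·R_D = 16 − 0.11×1.5 = 15.8 V.
Saturation requires V_DS ≥ V_GS − V_t = 0.447 V; 15.8 ≥ 0.447 ✓.

I_D ≈ 0.11 mA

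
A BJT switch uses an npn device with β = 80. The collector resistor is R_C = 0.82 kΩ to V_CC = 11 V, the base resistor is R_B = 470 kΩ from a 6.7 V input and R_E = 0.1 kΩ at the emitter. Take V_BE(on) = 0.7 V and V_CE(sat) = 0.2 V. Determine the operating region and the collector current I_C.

Assume active. Base-emitter loop: I_B = (V_BB − V_BE)/(R_B + (β+1)R_E) = (6.7 − 0.7)/(470 + 81×0.1) = 0.0125 mA.
I_C = β·I_B = 80×0.0125 = 1 mA.
V_CE = V_CC − I_C·R_C − I_E·R_E = 11 − 1×0.82 − 1.02×0.1 = 10.1 V > V_CE(sat), so the active-region assumption holds.

active; I_C ≈ 1 mA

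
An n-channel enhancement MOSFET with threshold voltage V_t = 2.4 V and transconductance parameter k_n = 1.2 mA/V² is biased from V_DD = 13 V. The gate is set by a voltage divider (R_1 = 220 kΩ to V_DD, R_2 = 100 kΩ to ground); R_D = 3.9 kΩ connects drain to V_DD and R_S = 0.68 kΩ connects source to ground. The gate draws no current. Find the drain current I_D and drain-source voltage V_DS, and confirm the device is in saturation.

I_D ≈ 0.77 mA, V_DS ≈ 9.5 V

V_G = V_DD·R_2/(R_1+R_2) = 13×100/320 = 4.06 V.
Assume saturation: I_D = (k_n/2)(V_GS − V_t)² with V_GS = V_G − I_D·R_S = 4.06 − 0.68·I_D.
Substituting gives 0.277·I_D² − 2.36·I_D + 1.66 = 0, with roots I_D = 0.774 or 7.72 mA.
The root I_D = 7.72 mA gives V_GS = -1.19 V ≤ V_t, so take I_D = 0.774 mA.
Then V_GS = 3.54 V and V_DS = V_DD − I_D(R_D+R_S) = 13 − 0.774×4.58 = 9.45 V.
Saturation requires V_DS ≥ V_GS − V_t = 1.14 V; 9.45 ≥ 1.14 ✓.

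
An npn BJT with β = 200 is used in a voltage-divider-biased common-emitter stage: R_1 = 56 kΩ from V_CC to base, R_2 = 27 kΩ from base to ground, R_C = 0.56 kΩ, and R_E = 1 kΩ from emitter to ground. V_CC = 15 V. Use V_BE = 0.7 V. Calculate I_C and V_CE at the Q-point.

I_C ≈ 3.8 mA, V_CE ≈ 9 V

Thevenize the base divider: V_Th = V_CC·R_2/(R_1+R_2) = 15×27/83 = 4.88 V, R_Th = R_1‖R_2 = 18.2 kΩ.
Base-emitter loop: V_Th = I_B·R_Th + V_BE + (β+1)I_B·R_E, so I_B = (4.88 − 0.7) / (18.2 + 201×1) = 0.0191 mA.
I_C = β·I_B = 200×0.0191 = 3.81 mA, and I_E = (β+1)I_B = 3.83 mA.
V_CE = V_CC − I_C·R_C − I_E·R_E = 15 − 3.81×0.56 − 3.83×1 = 9.03 V.
V_CE = 9.03 V > 0.2 V confirms active-region operation.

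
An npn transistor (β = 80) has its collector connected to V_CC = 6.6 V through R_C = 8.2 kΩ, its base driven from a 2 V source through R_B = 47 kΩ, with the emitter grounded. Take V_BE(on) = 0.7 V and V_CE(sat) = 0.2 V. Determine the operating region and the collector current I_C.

Assume active: I_B = (2 − 0.7)/47 = 0.0277 mA, giving I_C = β·I_B = 2.21 mA.
But then V_CE = 6.6 − 2.21×8.2 = -11.5 V < V_CE(sat) = 0.2 V — impossible in the active region.
So the transistor is saturated. With V_CE = 0.2 V, I_C = (V_CC − 0.2)/R_C = 6.4/8.2 = 0.78 mA.
Check: β·I_B = 2.21 mA > I_C = 0.78 mA, confirming saturation.

saturation; I_C ≈ 0.78 mA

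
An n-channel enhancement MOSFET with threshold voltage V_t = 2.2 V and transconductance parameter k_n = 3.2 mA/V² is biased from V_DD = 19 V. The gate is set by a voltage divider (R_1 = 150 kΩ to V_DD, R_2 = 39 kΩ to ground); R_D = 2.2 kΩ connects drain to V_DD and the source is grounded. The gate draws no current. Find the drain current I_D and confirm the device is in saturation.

I_D ≈ 4.7 mA

V_G = V_DD·R_2/(R_1+R_2) = 19×39/189 = 3.92 V. With the source grounded, V_GS = V_G = 3.92 V.
Assume saturation: I_D = (k_n/2)(V_GS − V_t)² = (3.2/2)×(3.92 − 2.2)² = 1.6×1.72² = 4.74 mA.
V_DS = V_DD − I_D·R_D = 19 − 4.74×2.2 = 8.58 V.
Saturation requires V_DS ≥ V_GS − V_t = 1.72 V; 8.58 ≥ 1.72 ✓.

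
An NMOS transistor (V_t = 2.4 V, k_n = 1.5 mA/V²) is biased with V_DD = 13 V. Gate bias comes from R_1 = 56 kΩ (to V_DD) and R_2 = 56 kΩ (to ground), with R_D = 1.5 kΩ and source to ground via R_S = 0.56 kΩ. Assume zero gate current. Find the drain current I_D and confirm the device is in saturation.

I_D ≈ 3.5 mA

V_G = V_DD·R_2/(R_1+R_2) = 13×56/112 = 6.5 V.
Assume saturation: I_D = (k_n/2)(V_GS − V_t)² with V_GS = V_G − I_D·R_S = 6.5 − 0.56·I_D.
Substituting gives 0.235·I_D² − 4.44·I_D + 12.6 = 0, with roots I_D = 3.48 or 15.4 mA.
The root I_D = 15.4 mA gives V_GS = -2.13 V ≤ V_t, so take I_D = 3.48 mA.
Then V_GS = 4.55 V and V_DS = V_DD − I_D(R_D+R_S) = 13 − 3.48×2.06 = 5.84 V.
Saturation requires V_DS ≥ V_GS − V_t = 2.15 V; 5.84 ≥ 2.15 ✓.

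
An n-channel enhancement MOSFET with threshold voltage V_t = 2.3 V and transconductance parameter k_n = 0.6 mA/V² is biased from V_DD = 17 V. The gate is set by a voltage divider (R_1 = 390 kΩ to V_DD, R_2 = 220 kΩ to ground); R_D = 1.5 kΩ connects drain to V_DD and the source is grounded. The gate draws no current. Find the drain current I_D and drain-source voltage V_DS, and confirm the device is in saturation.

I_D ≈ 4.4 mA, V_DS ≈ 10 V

V_G = V_DD·R_2/(R_1+R_2) = 17×220/610 = 6.13 V. With the source grounded, V_GS = V_G = 6.13 V.
Assume saturation: I_D = (k_n/2)(V_GS − V_t)² = (0.6/2)×(6.13 − 2.3)² = 0.3×3.83² = 4.4 mA.
V_DS = V_DD − I_D·R_D = 17 − 4.4×1.5 = 10.4 V.
Saturation requires V_DS ≥ V_GS − V_t = 3.83 V; 10.4 ≥ 3.83 ✓.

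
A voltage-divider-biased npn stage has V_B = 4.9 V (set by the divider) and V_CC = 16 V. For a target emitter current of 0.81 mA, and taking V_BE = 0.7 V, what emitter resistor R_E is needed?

R_E ≈ 5.2 kΩ

V_E = V_B − V_BE = 4.9 − 0.7 = 4.2 V.
R_E = V_E / I_E = 4.2 / 0.81 = 5.19 kΩ.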